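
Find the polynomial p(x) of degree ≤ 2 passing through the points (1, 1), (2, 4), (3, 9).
x**2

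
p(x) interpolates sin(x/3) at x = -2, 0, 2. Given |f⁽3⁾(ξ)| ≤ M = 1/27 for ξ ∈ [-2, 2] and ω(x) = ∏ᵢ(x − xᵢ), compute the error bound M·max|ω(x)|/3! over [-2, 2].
8*sqrt(3)/729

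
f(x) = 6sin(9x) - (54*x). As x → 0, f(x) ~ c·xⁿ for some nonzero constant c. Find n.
3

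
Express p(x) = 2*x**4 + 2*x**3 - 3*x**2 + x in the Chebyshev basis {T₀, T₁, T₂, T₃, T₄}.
(-3/4)T₀ + (5/2)T₁ + (-1/2)T₂ + (1/2)T₃ + (1/4)T₄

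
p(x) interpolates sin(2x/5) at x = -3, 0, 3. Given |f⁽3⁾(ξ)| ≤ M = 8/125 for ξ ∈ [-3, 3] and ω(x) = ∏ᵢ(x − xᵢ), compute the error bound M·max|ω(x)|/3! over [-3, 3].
8*sqrt(3)/125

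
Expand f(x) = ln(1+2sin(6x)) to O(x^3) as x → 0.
12*x - 72*x**2 + O(x**3)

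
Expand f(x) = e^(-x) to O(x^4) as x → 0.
1 - x + x**2/2 - x**3/6 + O(x**4)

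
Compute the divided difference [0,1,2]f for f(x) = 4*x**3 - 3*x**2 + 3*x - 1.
9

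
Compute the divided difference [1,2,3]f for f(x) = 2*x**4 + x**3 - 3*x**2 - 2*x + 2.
53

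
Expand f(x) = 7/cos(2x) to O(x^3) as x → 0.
7 + 14*x**2 + O(x**3)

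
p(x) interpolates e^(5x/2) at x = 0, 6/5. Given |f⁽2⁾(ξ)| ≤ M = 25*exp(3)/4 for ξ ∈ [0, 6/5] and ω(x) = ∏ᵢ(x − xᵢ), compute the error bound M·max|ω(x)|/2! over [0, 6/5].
9*exp(3)/8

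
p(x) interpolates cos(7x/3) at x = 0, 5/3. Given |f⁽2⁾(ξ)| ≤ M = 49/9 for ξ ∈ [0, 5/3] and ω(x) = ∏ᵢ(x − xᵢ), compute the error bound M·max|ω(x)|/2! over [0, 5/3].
1225/648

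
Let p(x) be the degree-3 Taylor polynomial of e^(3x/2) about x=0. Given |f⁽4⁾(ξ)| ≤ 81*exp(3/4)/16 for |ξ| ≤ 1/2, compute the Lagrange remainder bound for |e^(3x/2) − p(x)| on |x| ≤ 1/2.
27*exp(3/4)/2048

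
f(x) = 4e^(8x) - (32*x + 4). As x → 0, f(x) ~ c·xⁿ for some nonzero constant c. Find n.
2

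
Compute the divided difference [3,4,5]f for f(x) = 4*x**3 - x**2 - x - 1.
47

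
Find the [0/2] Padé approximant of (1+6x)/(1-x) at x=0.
1/(42*x**2 - 7*x + 1)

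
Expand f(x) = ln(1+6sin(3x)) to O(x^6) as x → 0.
18*x - 162*x**2 + 1917*x**3 - 25758*x**4 + 1476711*x**5/4 + O(x**6)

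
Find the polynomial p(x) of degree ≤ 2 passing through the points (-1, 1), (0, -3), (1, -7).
-4*x - 3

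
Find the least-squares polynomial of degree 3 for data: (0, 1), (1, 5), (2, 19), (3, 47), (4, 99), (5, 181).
8/9 + (1009/378)x + (41/63)x² + (65/54)x³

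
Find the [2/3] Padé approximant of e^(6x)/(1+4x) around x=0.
(123*x**2/35 + 108*x/35 + 1)/(366*x**3/35 - 303*x**2/35 + 38*x/35 + 1)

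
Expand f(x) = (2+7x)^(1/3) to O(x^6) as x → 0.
2**(1/3) + 7*2**(1/3)*x/6 - 49*2**(1/3)*x**2/36 + 1715*2**(1/3)*x**3/648 - 12005*2**(1/3)*x**4/1944 + 184877*2**(1/3)*x**5/11664 + O(x**6)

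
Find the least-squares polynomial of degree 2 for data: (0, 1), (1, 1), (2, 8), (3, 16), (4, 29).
23/35 + (-43/70)x + (27/14)x²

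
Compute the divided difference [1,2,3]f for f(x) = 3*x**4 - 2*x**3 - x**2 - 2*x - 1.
62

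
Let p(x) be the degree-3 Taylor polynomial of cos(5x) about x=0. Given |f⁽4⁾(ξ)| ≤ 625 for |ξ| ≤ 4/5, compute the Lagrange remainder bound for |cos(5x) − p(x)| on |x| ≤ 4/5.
32/3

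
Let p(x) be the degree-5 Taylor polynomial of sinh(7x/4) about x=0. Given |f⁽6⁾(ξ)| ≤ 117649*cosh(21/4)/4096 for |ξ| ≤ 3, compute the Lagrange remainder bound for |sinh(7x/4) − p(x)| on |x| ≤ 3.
9529569*cosh(21/4)/327680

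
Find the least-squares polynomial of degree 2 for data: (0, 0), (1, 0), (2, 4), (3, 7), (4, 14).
-1/7 + (-3/14)x + (13/14)x²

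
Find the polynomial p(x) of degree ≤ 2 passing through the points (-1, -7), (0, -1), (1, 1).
-2*x**2 + 4*x - 1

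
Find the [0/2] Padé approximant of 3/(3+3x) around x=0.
1/(x + 1)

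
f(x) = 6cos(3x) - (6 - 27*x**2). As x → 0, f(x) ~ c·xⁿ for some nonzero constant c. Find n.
4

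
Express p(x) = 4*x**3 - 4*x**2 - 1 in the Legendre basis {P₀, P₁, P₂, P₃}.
(-7/3)P₀ + (12/5)P₁ + (-8/3)P₂ + (8/5)P₃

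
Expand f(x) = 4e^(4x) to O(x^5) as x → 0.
4 + 16*x + 32*x**2 + 128*x**3/3 + 128*x**4/3 + O(x**5)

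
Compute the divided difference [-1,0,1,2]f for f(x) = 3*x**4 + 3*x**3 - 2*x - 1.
9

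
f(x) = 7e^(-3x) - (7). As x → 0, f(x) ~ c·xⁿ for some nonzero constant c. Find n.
1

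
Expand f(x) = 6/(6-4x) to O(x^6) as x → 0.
1 + 2*x/3 + 4*x**2/9 + 8*x**3/27 + 16*x**4/81 + 32*x**5/243 + O(x**6)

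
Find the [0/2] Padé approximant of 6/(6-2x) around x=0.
1/(1 - x/3)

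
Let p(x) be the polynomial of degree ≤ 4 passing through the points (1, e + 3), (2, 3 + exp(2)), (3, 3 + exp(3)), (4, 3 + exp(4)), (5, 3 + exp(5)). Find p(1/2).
-45*exp(4)/32 - 105*exp(2)/32 + 3 + 315*e/128 + 35*exp(5)/128 + 189*exp(3)/64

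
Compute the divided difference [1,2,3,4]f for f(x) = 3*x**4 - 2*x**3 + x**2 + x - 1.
28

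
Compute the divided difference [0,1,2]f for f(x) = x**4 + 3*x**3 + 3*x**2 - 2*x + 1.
19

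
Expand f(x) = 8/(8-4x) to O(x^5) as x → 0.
1 + x/2 + x**2/4 + x**3/8 + x**4/16 + O(x**5)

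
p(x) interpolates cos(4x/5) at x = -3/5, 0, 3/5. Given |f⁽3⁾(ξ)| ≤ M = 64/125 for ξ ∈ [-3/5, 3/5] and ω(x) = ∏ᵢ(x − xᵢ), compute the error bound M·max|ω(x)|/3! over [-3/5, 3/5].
64*sqrt(3)/15625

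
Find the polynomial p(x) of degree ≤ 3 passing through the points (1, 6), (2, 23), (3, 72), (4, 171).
3*x**3 - 2*x**2 + 2*x + 3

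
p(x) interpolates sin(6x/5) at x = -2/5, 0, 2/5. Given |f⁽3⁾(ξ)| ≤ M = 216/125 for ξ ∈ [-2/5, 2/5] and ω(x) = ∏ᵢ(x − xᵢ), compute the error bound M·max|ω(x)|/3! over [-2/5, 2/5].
64*sqrt(3)/15625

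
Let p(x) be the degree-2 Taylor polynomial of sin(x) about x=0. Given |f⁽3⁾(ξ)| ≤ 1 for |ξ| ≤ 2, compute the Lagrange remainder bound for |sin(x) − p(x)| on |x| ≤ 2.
4/3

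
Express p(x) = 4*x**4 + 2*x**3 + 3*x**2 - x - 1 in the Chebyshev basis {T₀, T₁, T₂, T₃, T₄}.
(2)T₀ + (1/2)T₁ + (7/2)T₂ + (1/2)T₃ + (1/2)T₄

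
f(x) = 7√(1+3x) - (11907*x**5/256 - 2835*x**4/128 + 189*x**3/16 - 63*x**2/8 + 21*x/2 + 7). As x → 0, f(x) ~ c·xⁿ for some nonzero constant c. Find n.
6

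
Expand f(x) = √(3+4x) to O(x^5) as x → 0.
sqrt(3) + 2*sqrt(3)*x/3 - 2*sqrt(3)*x**2/9 + 4*sqrt(3)*x**3/27 - 10*sqrt(3)*x**4/81 + O(x**5)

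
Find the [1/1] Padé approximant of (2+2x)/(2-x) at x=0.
(x + 1)/(1 - x/2)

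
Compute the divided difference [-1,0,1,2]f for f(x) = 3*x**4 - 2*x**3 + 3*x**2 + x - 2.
4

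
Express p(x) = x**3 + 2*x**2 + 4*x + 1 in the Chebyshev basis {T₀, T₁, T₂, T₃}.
(2)T₀ + (19/4)T₁ + T₂ + (1/4)T₃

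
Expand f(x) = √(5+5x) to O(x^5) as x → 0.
sqrt(5) + sqrt(5)*x/2 - sqrt(5)*x**2/8 + sqrt(5)*x**3/16 - 5*sqrt(5)*x**4/128 + O(x**5)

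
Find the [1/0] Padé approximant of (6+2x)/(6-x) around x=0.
x/2 + 1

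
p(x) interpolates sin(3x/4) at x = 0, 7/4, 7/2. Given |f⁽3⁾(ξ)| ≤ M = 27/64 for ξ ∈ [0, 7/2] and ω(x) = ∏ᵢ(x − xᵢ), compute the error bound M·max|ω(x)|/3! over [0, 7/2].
343*sqrt(3)/4096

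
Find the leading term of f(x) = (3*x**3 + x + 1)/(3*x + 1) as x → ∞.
x**2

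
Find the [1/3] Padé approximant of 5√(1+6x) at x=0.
(105*x/4 + 5)/(27*x**3/8 - 9*x**2/4 + 9*x/4 + 1)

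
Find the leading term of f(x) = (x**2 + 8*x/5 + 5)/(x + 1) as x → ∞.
x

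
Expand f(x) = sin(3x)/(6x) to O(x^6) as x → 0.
1/2 - 3*x**2/4 + 27*x**4/80 + O(x**6)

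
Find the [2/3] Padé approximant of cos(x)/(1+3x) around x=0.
(1 - 5*x**2/12)/(x**3/4 + x**2/12 + 3*x + 1)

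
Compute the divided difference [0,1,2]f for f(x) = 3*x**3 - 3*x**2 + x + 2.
6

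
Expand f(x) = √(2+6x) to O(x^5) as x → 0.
sqrt(2) + 3*sqrt(2)*x/2 - 9*sqrt(2)*x**2/8 + 27*sqrt(2)*x**3/16 - 405*sqrt(2)*x**4/128 + O(x**5)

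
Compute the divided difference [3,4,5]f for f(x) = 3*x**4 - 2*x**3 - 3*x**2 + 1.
264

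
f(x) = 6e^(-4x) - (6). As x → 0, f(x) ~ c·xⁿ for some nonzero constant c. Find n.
1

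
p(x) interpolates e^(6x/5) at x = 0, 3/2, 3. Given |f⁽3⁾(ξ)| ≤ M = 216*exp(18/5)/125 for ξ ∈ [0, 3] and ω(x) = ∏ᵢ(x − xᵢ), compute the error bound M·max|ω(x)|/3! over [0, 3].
27*sqrt(3)*exp(18/5)/125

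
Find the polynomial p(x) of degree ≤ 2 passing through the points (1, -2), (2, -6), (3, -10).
2 - 4*x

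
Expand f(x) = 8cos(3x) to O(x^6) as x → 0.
8 - 36*x**2 + 27*x**4 + O(x**6)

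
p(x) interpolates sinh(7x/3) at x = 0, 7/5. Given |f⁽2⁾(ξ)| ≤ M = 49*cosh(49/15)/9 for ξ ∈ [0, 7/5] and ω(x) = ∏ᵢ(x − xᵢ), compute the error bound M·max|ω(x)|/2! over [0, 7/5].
2401*cosh(49/15)/1800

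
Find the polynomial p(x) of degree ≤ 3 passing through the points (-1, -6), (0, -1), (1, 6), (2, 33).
3*x**3 + x**2 + 3*x - 1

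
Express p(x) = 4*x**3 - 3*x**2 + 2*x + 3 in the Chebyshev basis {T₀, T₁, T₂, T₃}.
(3/2)T₀ + (5)T₁ + (-3/2)T₂ + T₃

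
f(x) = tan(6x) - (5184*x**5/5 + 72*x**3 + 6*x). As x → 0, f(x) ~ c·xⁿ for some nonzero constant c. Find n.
7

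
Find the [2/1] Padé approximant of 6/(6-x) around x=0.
1/(1 - x/6)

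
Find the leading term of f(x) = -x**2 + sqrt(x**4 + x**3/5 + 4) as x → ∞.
x/10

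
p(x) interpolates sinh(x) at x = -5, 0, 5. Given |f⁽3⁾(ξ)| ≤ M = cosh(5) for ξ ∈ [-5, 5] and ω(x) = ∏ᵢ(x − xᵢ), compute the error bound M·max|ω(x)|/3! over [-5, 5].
125*sqrt(3)*cosh(5)/27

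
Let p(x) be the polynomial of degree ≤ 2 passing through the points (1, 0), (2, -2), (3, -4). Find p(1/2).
1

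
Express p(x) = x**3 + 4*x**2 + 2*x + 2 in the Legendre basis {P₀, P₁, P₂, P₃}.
(10/3)P₀ + (13/5)P₁ + (8/3)P₂ + (2/5)P₃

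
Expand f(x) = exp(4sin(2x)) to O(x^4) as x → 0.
1 + 8*x + 32*x**2 + 80*x**3 + O(x**4)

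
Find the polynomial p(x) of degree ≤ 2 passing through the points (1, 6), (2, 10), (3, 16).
x**2 + x + 4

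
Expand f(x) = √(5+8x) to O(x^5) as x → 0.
sqrt(5) + 4*sqrt(5)*x/5 - 8*sqrt(5)*x**2/25 + 32*sqrt(5)*x**3/125 - 32*sqrt(5)*x**4/125 + O(x**5)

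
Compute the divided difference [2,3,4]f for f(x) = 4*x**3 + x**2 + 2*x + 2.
37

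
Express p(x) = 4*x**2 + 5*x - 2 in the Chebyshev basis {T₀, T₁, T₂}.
(5)T₁ + (2)T₂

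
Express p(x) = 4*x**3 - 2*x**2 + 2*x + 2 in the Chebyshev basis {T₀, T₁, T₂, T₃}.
T₀ + (5)T₁ - T₂ + T₃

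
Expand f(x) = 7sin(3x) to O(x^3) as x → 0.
21*x + O(x**3)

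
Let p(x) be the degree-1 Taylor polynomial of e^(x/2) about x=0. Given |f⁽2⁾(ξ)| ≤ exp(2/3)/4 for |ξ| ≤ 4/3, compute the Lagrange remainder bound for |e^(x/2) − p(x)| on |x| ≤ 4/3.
2*exp(2/3)/9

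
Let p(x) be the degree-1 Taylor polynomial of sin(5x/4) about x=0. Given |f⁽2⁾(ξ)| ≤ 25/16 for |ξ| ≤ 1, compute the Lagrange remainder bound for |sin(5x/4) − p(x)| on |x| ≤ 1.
25/32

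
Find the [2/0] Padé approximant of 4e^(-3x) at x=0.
18*x**2 - 12*x + 4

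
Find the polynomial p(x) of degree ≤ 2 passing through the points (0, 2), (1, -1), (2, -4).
2 - 3*x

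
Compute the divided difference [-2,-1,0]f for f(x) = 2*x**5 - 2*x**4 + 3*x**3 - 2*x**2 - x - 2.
-55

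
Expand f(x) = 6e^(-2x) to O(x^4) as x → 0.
6 - 12*x + 12*x**2 - 8*x**3 + O(x**4)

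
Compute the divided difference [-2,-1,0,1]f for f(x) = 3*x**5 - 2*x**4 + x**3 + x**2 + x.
20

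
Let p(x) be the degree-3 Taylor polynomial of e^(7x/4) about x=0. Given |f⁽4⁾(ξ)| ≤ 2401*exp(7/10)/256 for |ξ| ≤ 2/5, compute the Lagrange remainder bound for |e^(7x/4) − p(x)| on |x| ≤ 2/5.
2401*exp(7/10)/240000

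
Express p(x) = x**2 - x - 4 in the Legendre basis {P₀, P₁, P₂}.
(-11/3)P₀ - P₁ + (2/3)P₂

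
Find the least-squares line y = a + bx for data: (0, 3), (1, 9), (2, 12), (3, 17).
a = 7/2, b = 9/2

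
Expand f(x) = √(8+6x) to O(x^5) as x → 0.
2*sqrt(2) + 3*sqrt(2)*x/4 - 9*sqrt(2)*x**2/64 + 27*sqrt(2)*x**3/512 - 405*sqrt(2)*x**4/16384 + O(x**5)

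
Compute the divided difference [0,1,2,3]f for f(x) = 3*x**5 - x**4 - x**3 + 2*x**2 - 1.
68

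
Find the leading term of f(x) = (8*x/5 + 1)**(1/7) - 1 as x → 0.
8*x/35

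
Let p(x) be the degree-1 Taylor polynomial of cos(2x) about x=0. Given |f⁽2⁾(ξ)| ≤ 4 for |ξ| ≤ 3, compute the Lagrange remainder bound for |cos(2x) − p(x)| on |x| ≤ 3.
18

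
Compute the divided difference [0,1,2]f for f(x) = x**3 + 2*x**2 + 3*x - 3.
5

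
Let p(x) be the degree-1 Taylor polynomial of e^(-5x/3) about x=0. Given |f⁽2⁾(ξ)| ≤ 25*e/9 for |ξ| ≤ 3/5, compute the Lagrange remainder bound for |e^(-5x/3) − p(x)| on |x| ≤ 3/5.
e/2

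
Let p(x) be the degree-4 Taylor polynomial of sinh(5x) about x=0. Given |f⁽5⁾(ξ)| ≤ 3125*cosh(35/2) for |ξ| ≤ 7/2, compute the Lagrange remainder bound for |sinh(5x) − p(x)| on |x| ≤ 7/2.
10504375*cosh(35/2)/768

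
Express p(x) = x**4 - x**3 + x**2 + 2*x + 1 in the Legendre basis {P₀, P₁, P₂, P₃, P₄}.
(23/15)P₀ + (7/5)P₁ + (26/21)P₂ + (-2/5)P₃ + (8/35)P₄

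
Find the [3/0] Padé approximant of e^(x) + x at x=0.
x**3/6 + x**2/2 + 2*x + 1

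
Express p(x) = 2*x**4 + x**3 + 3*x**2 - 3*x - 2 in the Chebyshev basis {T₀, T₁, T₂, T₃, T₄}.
(1/4)T₀ + (-9/4)T₁ + (5/2)T₂ + (1/4)T₃ + (1/4)T₄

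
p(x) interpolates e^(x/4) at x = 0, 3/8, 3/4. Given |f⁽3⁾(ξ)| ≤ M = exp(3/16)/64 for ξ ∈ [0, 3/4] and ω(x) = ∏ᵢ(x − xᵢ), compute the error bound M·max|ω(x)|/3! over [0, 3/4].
sqrt(3)*exp(3/16)/32768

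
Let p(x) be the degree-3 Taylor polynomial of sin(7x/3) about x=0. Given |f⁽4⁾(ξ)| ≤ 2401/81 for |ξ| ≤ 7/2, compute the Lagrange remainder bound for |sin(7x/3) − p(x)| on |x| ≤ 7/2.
5764801/31104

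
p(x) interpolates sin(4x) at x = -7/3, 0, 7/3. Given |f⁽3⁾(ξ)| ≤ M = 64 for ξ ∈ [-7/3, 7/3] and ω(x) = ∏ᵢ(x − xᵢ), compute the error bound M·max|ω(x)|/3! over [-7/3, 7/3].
21952*sqrt(3)/729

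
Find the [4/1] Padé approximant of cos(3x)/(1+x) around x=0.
(27*x**4/8 - 9*x**2/2 + 1)/(x + 1)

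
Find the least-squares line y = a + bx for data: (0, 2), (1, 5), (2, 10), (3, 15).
a = 7/5, b = 22/5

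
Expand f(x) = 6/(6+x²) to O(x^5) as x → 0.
1 - x**2/6 + x**4/36 + O(x**5)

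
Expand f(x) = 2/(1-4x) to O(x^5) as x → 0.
2 + 8*x + 32*x**2 + 128*x**3 + 512*x**4 + O(x**5)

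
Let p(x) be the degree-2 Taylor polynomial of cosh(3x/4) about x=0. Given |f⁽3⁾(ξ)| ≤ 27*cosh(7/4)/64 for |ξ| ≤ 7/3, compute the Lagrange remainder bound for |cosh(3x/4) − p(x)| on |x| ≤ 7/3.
343*cosh(7/4)/384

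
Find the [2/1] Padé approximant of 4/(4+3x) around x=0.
1/(3*x/4 + 1)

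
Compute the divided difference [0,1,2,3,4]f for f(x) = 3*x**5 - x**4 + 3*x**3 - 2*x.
29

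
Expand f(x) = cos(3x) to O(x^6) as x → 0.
1 - 9*x**2/2 + 27*x**4/8 + O(x**6)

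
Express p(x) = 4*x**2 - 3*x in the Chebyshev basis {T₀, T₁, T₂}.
(2)T₀ + (-3)T₁ + (2)T₂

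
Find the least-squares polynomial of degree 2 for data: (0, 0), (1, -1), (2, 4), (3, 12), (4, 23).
-12/35 + (-127/70)x + (27/14)x²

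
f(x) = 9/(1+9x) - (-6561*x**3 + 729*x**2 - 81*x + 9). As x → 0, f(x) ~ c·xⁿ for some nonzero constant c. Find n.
4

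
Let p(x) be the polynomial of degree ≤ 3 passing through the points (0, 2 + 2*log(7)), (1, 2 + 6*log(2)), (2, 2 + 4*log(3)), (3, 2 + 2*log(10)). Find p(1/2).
2 + log(32*5**(1/8)*6**(3/4)*7**(5/8)/9)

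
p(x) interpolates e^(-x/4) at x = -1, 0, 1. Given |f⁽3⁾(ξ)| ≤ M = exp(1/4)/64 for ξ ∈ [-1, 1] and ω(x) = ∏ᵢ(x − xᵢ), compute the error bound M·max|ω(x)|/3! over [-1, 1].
sqrt(3)*exp(1/4)/1728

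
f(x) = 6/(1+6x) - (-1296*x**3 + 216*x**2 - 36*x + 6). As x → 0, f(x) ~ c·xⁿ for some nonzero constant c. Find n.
4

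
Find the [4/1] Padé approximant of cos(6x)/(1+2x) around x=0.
(54*x**4 - 18*x**2 + 1)/(2*x + 1)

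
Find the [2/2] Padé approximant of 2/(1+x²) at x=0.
2/(x**2 + 1)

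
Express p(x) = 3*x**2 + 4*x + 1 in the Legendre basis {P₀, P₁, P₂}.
(2)P₀ + (4)P₁ + (2)P₂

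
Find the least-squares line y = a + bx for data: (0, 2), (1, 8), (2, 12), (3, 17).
a = 12/5, b = 49/10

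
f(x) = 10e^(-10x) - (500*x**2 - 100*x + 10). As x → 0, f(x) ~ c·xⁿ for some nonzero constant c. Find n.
3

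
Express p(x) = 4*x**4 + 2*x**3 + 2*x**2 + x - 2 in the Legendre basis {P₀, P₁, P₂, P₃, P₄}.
(-8/15)P₀ + (11/5)P₁ + (76/21)P₂ + (4/5)P₃ + (32/35)P₄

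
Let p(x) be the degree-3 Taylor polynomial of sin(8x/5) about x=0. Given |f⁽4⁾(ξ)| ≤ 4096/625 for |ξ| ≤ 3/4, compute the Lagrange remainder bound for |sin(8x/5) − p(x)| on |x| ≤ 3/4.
54/625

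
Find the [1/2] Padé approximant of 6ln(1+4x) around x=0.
24*x/(-4*x**2/3 + 2*x + 1)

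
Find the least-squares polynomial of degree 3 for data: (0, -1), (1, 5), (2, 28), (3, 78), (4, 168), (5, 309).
-19/18 + (1513/756)x + (293/126)x² + (209/108)x³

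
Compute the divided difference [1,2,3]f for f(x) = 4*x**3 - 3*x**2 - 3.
21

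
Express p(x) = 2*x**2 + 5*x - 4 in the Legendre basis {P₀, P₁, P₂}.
(-10/3)P₀ + (5)P₁ + (4/3)P₂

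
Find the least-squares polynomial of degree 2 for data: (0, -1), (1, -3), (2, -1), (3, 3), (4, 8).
-46/35 + (-76/35)x + (8/7)x²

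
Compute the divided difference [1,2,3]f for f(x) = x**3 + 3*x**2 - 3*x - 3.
9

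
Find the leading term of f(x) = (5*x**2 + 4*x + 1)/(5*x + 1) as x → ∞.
x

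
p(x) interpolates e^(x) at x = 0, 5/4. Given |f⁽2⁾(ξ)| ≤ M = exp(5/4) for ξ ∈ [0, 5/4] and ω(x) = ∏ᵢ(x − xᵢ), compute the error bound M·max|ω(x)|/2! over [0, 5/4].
25*exp(5/4)/128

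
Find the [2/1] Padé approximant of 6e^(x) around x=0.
(x**2 + 4*x + 6)/(1 - x/3)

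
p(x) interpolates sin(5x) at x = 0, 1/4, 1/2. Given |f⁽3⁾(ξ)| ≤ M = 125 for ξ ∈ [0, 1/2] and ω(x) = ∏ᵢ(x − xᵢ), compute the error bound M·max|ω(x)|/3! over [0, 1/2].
125*sqrt(3)/1728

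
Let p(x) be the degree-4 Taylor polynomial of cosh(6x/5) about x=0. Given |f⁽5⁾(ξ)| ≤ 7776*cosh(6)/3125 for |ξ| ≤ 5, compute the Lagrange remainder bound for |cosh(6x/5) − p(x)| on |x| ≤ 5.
324*cosh(6)/5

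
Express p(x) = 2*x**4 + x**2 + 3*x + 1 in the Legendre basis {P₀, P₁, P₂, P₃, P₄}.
(26/15)P₀ + (3)P₁ + (38/21)P₂ + (16/35)P₄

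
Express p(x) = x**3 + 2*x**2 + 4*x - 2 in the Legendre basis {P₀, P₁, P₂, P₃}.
(-4/3)P₀ + (23/5)P₁ + (4/3)P₂ + (2/5)P₃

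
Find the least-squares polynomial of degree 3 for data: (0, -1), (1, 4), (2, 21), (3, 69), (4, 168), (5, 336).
-41/42 + (1331/252)x + (-149/42)x² + (115/36)x³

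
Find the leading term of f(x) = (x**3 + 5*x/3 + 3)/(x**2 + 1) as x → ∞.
x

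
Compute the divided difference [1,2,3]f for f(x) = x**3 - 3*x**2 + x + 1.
3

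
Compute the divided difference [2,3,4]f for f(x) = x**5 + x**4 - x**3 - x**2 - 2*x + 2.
330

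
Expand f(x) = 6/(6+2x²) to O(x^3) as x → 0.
1 - x**2/3 + O(x**3)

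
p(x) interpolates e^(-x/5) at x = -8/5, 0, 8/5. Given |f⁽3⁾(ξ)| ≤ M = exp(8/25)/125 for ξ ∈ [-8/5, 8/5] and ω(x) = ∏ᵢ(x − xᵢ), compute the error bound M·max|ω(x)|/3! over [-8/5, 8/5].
512*sqrt(3)*exp(8/25)/421875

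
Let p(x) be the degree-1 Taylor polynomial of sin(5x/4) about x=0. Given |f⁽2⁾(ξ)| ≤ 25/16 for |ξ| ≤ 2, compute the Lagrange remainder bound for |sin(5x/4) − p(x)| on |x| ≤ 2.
25/8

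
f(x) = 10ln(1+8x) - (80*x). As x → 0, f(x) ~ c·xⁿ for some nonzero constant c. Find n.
2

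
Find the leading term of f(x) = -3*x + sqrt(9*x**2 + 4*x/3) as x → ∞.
2/9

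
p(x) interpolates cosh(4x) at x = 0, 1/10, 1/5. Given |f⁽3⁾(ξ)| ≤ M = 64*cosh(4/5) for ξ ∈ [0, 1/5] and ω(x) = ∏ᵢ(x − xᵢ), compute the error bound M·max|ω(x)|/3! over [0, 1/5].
8*sqrt(3)*cosh(4/5)/3375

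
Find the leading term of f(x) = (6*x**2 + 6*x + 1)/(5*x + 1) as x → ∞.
6*x/5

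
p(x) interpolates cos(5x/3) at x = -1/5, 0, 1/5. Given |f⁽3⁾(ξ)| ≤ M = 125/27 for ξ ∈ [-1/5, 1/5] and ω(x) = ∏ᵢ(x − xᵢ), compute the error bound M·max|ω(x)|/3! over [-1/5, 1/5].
sqrt(3)/729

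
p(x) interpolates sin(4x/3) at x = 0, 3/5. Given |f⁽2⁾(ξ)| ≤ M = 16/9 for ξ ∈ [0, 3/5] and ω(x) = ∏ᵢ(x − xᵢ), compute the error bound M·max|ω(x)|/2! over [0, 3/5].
2/25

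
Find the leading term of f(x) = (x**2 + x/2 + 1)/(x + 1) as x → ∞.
x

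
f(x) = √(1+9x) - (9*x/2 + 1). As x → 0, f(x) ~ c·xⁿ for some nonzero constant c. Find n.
2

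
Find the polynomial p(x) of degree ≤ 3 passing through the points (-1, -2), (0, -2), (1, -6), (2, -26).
-2*x**3 - 2*x**2 - 2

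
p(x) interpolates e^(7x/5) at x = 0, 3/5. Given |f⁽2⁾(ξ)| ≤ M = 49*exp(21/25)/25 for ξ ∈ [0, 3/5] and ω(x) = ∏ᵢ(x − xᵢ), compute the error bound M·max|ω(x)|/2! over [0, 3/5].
441*exp(21/25)/5000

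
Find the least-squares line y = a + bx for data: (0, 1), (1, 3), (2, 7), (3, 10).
a = 3/5, b = 31/10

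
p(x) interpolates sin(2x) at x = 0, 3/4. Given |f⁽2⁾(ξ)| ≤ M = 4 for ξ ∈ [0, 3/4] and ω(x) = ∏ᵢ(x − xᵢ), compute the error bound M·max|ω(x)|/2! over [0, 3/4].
9/32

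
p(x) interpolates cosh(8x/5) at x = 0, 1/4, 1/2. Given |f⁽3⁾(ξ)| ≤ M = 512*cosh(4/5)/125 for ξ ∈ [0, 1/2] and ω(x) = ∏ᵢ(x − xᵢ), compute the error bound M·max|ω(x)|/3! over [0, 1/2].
8*sqrt(3)*cosh(4/5)/3375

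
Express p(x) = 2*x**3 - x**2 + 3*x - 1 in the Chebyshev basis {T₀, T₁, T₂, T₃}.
(-3/2)T₀ + (9/2)T₁ + (-1/2)T₂ + (1/2)T₃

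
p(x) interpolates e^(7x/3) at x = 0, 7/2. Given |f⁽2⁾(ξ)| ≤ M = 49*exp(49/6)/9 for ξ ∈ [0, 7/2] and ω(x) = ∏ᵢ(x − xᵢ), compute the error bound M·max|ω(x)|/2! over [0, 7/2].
2401*exp(49/6)/288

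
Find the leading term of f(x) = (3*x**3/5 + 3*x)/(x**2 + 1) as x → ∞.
3*x/5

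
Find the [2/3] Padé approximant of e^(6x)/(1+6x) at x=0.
(117*x**2/35 + 108*x/35 + 1)/(576*x**3/35 - 513*x**2/35 + 108*x/35 + 1)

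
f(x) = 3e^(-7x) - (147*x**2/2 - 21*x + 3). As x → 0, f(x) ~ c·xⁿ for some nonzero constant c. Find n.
3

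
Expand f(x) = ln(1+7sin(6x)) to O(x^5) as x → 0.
42*x - 882*x**2 + 24444*x**3 - 767340*x**4 + O(x**5)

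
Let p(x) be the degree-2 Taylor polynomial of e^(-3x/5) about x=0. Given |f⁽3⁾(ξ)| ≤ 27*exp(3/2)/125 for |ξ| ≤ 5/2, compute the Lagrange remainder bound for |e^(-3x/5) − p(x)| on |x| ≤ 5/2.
9*exp(3/2)/16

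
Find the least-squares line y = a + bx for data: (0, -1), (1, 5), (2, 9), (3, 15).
a = -4/5, b = 26/5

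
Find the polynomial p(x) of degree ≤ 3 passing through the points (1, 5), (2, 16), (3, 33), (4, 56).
3*x**2 + 2*x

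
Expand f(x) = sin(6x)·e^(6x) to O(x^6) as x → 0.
6*x + 36*x**2 + 72*x**3 - 1296*x**5/5 + O(x**6)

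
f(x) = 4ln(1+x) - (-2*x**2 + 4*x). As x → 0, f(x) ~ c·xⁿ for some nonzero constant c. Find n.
3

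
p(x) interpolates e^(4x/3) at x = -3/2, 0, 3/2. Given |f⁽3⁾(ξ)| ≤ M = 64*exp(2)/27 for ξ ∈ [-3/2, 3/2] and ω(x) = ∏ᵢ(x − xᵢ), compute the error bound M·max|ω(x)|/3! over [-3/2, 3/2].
8*sqrt(3)*exp(2)/27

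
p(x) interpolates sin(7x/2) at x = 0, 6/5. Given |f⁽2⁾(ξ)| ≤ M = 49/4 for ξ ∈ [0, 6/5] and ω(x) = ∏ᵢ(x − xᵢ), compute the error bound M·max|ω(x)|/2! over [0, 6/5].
441/200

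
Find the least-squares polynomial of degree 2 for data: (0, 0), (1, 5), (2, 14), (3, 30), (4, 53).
12/35 + (57/70)x + (43/14)x²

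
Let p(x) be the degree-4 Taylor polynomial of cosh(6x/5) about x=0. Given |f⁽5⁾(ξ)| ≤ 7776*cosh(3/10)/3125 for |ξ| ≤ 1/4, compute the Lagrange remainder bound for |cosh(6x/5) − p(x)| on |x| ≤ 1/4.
81*cosh(3/10)/4000000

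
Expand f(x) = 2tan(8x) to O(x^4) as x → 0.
16*x + 1024*x**3/3 + O(x**4)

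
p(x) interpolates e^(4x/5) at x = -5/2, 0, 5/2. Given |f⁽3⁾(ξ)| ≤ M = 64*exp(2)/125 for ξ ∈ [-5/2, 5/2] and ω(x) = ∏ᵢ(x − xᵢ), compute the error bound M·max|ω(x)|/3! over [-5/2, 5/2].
8*sqrt(3)*exp(2)/27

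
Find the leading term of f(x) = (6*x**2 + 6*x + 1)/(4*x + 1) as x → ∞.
3*x/2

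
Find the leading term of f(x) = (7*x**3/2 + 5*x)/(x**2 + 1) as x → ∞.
7*x/2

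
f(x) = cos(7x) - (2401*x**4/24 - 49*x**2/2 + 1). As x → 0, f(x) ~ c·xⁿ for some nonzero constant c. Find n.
6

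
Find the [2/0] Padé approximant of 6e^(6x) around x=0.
108*x**2 + 36*x + 6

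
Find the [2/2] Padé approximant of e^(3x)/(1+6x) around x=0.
(111*x**2/68 + 69*x/34 + 1)/(-393*x**2/68 + 171*x/34 + 1)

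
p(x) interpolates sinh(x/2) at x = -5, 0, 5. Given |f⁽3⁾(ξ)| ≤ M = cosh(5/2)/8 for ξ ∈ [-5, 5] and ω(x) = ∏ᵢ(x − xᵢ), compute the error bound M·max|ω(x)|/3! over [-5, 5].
125*sqrt(3)*cosh(5/2)/216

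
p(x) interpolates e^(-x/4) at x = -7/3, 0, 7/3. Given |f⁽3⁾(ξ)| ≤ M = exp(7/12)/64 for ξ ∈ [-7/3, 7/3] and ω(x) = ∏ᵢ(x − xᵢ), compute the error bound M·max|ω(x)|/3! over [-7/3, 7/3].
343*sqrt(3)*exp(7/12)/46656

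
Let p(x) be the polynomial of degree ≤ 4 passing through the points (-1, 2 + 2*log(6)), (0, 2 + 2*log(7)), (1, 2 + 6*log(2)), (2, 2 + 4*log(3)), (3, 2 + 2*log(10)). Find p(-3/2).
2 + log(8388608*2**(3/16)*3**(19/64)*5**(35/64)*7**(7/16)/2470629)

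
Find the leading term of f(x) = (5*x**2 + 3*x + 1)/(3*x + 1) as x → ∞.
5*x/3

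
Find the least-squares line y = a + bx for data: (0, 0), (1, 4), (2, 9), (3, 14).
a = -3/10, b = 47/10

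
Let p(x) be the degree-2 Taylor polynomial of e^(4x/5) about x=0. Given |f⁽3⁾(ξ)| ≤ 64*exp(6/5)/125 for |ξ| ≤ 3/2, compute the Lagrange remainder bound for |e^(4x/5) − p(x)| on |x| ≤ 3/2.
36*exp(6/5)/125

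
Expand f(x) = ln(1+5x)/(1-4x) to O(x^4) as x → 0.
5*x + 15*x**2/2 + 215*x**3/3 + O(x**4)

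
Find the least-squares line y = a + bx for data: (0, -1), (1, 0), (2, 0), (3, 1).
a = -9/10, b = 3/5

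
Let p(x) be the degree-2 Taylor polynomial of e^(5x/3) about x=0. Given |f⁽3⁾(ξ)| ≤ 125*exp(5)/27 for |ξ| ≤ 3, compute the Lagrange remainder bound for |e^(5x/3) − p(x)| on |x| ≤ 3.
125*exp(5)/6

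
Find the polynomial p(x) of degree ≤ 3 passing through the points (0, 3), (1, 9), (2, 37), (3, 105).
3*x**3 + 2*x**2 + x + 3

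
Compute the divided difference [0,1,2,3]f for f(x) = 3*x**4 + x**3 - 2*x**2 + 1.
19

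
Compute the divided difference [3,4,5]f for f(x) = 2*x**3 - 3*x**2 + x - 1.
21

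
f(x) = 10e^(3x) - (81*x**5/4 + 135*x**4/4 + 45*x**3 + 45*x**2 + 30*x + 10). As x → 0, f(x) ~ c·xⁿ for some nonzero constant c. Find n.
6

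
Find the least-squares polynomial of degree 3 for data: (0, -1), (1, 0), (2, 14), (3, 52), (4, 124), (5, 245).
-47/42 + (-199/252)x + (23/84)x² + (35/18)x³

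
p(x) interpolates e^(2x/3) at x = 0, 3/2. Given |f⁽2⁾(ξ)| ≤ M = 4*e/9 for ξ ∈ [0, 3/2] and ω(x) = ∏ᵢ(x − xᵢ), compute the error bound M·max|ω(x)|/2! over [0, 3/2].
e/8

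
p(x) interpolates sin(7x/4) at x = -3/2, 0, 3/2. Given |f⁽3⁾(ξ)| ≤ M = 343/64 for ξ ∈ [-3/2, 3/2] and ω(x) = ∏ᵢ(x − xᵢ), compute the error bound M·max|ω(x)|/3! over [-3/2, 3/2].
343*sqrt(3)/512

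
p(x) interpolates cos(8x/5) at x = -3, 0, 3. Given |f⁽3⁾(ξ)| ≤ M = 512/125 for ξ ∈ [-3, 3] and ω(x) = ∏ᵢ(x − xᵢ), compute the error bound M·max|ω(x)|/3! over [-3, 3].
512*sqrt(3)/125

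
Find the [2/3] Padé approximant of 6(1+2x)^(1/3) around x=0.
(28*x**2/3 + 16*x + 6)/(-4*x**3/81 + 2*x**2/3 + 2*x + 1)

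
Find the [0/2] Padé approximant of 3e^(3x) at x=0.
3/(9*x**2/2 - 3*x + 1)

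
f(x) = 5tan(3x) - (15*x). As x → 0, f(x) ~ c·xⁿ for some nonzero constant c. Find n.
3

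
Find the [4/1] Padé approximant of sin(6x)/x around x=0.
324*x**4/5 - 36*x**2 + 6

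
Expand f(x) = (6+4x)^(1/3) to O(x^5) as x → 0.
6**(1/3) + 2*6**(1/3)*x/9 - 4*6**(1/3)*x**2/81 + 40*6**(1/3)*x**3/2187 - 160*6**(1/3)*x**4/19683 + O(x**5)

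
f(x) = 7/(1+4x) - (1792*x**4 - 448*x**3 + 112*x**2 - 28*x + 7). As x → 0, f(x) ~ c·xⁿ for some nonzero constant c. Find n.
5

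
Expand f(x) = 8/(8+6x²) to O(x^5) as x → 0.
1 - 3*x**2/4 + 9*x**4/16 + O(x**5)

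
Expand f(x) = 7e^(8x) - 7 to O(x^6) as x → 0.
56*x + 224*x**2 + 1792*x**3/3 + 3584*x**4/3 + 28672*x**5/15 + O(x**6)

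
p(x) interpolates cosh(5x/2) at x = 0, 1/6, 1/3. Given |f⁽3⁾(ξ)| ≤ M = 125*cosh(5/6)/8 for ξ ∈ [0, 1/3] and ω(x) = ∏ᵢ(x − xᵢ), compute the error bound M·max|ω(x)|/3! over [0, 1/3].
125*sqrt(3)*cosh(5/6)/46656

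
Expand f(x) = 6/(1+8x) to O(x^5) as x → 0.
6 - 48*x + 384*x**2 - 3072*x**3 + 24576*x**4 + O(x**5)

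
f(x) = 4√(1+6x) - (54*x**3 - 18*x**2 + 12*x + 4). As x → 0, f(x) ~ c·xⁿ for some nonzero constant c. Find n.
4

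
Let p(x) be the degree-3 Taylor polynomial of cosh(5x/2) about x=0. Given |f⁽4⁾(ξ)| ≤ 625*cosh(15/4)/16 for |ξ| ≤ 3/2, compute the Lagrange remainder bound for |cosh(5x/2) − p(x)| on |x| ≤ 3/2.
16875*cosh(15/4)/2048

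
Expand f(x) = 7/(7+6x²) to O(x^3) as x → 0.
1 - 6*x**2/7 + O(x**3)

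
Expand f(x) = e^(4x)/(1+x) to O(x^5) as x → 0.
1 + 3*x + 5*x**2 + 17*x**3/3 + 5*x**4 + O(x**5)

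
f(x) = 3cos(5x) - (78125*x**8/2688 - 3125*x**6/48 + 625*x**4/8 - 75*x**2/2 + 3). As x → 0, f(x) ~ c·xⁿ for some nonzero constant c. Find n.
10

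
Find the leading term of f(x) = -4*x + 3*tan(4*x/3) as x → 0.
64*x**3/27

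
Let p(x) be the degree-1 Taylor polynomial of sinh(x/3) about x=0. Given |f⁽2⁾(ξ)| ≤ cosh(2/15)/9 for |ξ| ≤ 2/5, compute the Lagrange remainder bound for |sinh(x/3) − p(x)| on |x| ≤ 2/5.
2*cosh(2/15)/225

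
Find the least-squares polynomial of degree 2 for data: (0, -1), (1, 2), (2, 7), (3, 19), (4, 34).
-27/35 + (-11/70)x + (31/14)x²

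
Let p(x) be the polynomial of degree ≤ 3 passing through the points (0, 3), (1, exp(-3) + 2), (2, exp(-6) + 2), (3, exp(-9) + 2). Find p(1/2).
(-5*exp(3) + 1 + 15*exp(6) + 37*exp(9))*exp(-9)/16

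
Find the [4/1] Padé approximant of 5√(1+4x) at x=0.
(6*x**4 - 8*x**3 + 18*x**2 + 24*x + 5)/(14*x/5 + 1)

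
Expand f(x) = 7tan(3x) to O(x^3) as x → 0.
21*x + O(x**3)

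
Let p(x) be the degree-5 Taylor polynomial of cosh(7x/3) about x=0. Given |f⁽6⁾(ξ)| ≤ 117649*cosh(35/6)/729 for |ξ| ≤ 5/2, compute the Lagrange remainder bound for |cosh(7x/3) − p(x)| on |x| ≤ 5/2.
367653125*cosh(35/6)/6718464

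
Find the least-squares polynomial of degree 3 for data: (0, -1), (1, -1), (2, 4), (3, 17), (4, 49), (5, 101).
-1 + (1/14)x + (-13/14)x² + x³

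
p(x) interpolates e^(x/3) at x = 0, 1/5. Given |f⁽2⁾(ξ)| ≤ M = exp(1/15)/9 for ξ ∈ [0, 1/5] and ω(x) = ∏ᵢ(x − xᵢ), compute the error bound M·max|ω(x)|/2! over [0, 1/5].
exp(1/15)/1800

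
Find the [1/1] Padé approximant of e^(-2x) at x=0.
(1 - x)/(x + 1)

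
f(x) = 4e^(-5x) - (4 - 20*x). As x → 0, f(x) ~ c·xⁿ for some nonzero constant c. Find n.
2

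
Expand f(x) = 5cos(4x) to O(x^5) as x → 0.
5 - 40*x**2 + 160*x**4/3 + O(x**5)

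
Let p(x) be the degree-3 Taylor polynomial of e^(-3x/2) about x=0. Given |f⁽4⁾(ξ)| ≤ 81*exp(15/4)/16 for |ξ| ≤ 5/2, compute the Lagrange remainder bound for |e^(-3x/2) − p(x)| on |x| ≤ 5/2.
16875*exp(15/4)/2048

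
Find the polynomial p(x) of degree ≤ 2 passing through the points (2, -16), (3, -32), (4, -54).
-3*x**2 - x - 2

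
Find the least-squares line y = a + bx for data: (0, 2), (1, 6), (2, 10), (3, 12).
a = 12/5, b = 17/5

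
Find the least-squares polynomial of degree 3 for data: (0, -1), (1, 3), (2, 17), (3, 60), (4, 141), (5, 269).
-38/63 + (-289/378)x + (143/126)x² + (53/27)x³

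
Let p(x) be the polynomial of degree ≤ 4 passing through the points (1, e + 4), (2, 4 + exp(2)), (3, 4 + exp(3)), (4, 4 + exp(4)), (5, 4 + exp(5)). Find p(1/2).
-45*exp(4)/32 - 105*exp(2)/32 + 4 + 315*e/128 + 35*exp(5)/128 + 189*exp(3)/64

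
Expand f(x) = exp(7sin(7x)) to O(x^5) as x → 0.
1 + 49*x + 2401*x**2/2 + 19208*x**3 + 1764735*x**4/8 + O(x**5)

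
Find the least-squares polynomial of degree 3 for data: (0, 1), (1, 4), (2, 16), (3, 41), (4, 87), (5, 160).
19/21 + (29/18)x + (16/21)x² + (19/18)x³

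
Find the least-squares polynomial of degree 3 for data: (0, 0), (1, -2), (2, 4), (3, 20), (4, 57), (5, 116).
-5/126 + (-2383/756)x + (32/63)x² + (103/108)x³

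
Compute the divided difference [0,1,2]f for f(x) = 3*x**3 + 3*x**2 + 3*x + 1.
12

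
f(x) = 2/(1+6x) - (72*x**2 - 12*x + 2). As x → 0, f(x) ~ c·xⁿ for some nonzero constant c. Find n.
3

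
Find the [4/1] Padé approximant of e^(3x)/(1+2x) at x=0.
(5049*x**4/1400 + 117*x**3/35 + 1413*x**2/350 + 444*x/175 + 1)/(269*x/175 + 1)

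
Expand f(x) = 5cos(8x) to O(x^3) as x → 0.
5 - 160*x**2 + O(x**3)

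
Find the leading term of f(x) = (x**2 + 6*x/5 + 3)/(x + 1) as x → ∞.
x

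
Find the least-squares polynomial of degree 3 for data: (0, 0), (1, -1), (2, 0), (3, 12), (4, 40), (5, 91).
2/21 + (-7/9)x + (-37/21)x² + (10/9)x³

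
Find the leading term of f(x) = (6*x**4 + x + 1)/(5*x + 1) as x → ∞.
6*x**3/5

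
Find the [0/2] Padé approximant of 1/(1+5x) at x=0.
1/(5*x + 1)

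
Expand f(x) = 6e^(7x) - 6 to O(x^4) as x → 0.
42*x + 147*x**2 + 343*x**3 + O(x**4)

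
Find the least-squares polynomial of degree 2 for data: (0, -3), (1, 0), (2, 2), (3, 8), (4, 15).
-94/35 + (34/35)x + (6/7)x²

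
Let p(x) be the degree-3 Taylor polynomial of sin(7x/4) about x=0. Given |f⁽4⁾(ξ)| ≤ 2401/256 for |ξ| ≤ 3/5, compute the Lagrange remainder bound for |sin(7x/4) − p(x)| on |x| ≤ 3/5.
64827/1280000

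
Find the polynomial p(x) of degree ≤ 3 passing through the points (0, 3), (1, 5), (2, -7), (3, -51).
-3*x**3 + 2*x**2 + 3*x + 3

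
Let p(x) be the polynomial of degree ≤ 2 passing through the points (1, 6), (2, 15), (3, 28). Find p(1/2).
3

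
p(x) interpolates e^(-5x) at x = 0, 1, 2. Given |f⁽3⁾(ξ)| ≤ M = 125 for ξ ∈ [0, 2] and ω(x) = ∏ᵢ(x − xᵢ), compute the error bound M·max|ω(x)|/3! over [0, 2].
125*sqrt(3)/27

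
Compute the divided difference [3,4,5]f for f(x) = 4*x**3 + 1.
48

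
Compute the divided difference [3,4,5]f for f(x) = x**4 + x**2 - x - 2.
98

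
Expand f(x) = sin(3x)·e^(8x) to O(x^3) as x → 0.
3*x + 24*x**2 + O(x**3)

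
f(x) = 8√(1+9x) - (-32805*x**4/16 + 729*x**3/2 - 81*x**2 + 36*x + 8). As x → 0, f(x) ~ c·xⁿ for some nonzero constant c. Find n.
5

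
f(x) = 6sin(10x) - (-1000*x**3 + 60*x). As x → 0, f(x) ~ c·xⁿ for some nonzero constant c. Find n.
5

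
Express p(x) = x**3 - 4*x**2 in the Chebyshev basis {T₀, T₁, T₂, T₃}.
(-2)T₀ + (3/4)T₁ + (-2)T₂ + (1/4)T₃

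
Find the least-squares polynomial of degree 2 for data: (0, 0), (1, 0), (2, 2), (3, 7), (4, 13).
-2/35 + (-69/70)x + (15/14)x²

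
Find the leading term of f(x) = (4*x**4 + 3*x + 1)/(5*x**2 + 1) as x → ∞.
4*x**2/5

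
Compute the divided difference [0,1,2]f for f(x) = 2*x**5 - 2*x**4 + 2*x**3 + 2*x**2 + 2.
24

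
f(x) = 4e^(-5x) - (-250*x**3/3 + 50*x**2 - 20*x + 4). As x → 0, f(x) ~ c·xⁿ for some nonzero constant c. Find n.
4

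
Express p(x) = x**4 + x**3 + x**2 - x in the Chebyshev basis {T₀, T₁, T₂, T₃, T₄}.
(7/8)T₀ + (-1/4)T₁ + T₂ + (1/4)T₃ + (1/8)T₄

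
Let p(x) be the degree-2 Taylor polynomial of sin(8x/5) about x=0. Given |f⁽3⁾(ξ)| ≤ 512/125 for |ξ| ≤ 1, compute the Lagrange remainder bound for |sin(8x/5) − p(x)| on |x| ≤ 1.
256/375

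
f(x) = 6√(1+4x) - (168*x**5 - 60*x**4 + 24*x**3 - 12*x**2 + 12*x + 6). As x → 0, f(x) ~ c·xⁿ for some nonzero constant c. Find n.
6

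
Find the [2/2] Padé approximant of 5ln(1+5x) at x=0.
25*x*(5*x + 2)/(2*(25*x**2/6 + 5*x + 1))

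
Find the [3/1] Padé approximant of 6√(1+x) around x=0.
(-3*x**3/32 + 9*x**2/8 + 27*x/4 + 6)/(5*x/8 + 1)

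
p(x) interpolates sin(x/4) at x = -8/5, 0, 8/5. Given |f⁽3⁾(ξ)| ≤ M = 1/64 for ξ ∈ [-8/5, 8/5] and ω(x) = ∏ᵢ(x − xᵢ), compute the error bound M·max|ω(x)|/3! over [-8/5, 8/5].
8*sqrt(3)/3375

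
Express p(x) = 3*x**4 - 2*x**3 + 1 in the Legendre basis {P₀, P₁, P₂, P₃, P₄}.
(8/5)P₀ + (-6/5)P₁ + (12/7)P₂ + (-4/5)P₃ + (24/35)P₄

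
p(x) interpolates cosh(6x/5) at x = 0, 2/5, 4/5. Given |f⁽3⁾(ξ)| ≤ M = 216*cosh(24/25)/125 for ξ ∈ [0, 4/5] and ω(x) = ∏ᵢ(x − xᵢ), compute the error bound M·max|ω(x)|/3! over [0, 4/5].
64*sqrt(3)*cosh(24/25)/15625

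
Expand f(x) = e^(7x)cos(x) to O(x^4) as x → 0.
1 + 7*x + 24*x**2 + 161*x**3/3 + O(x**4)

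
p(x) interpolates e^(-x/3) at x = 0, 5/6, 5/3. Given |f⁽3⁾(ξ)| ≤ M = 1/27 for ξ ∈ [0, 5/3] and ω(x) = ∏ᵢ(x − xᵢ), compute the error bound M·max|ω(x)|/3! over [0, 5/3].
125*sqrt(3)/157464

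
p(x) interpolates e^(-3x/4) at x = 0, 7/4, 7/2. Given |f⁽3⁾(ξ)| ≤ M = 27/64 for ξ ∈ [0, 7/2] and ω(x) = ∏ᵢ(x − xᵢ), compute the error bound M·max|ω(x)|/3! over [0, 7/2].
343*sqrt(3)/4096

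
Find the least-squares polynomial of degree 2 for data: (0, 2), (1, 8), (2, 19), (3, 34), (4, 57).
78/35 + (96/35)x + (19/7)x²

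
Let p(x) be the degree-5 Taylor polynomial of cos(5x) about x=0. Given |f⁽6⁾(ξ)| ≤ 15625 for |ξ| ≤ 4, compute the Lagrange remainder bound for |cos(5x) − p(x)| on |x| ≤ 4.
800000/9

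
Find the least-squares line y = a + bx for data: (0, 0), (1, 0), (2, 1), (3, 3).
a = -1/2, b = 1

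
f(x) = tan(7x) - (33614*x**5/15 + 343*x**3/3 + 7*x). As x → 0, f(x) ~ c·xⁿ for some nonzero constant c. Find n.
7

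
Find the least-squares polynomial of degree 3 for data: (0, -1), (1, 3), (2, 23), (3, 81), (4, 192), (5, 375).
-107/126 + (293/756)x + (-11/126)x² + (325/108)x³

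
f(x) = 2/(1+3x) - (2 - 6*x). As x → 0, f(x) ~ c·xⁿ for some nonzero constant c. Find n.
2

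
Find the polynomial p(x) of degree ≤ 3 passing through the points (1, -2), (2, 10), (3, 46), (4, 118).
2*x**3 - 2*x - 2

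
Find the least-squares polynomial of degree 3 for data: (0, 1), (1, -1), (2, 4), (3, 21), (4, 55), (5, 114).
19/21 + (-179/63)x + (19/84)x² + (35/36)x³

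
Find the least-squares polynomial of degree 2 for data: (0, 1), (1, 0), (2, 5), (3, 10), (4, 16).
2/5 + x²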